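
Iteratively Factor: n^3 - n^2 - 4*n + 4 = (n - 1)*(n^2 - 4) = (n - 2)*(n - 1)*(n + 2)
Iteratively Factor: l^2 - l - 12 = (l - 4)*(l + 3)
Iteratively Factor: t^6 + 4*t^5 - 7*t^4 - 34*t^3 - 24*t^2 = (t)*(t^5 + 4*t^4 - 7*t^3 - 34*t^2 - 24*t) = t*(t + 4)*(t^4 - 7*t^2 - 6*t) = t*(t - 3)*(t + 4)*(t^3 + 3*t^2 + 2*t) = t^2*(t - 3)*(t + 4)*(t^2 + 3*t + 2) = t^2*(t - 3)*(t + 2)*(t + 4)*(t + 1)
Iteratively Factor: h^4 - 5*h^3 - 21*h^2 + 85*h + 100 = (h + 1)*(h^3 - 6*h^2 - 15*h + 100) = (h + 1)*(h + 4)*(h^2 - 10*h + 25) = (h - 5)*(h + 1)*(h + 4)*(h - 5)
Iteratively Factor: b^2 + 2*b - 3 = (b - 1)*(b + 3)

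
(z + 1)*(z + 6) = z^2 + 7*z + 6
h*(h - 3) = h^2 - 3*h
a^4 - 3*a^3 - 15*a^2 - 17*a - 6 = (a - 6)*(a + 1)^3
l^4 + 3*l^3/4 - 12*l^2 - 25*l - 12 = (l - 4)*(l + 3/4)*(l + 2)^2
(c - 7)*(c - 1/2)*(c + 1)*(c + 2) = c^4 - 9*c^3/2 - 17*c^2 - 9*c/2 + 7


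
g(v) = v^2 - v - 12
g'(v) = 2*v - 1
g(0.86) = -12.12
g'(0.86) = 0.72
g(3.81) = -1.29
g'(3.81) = 6.62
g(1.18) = -11.79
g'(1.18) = 1.36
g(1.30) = -11.61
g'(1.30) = 1.60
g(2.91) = -6.44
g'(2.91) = 4.82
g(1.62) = -11.00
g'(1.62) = 2.24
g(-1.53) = -8.13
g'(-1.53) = -4.06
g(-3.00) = 0.00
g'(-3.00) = -7.00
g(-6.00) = 30.00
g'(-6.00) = -13.00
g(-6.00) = 30.00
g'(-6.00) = -13.00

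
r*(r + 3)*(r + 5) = r^3 + 8*r^2 + 15*r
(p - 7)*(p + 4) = p^2 - 3*p - 28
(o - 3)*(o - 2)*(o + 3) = o^3 - 2*o^2 - 9*o + 18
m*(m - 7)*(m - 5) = m^3 - 12*m^2 + 35*m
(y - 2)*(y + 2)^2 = y^3 + 2*y^2 - 4*y - 8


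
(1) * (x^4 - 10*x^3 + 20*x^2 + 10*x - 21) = x^4 - 10*x^3 + 20*x^2 + 10*x - 21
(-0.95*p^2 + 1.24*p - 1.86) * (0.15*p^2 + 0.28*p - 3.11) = -0.1425*p^4 - 0.08*p^3 + 3.0227*p^2 - 4.3772*p + 5.7846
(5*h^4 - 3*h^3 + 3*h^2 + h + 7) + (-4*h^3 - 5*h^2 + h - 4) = 5*h^4 - 7*h^3 - 2*h^2 + 2*h + 3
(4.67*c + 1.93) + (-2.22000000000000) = 4.67*c - 0.29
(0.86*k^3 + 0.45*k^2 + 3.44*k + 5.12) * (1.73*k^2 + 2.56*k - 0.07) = 1.4878*k^5 + 2.9801*k^4 + 7.043*k^3 + 17.6325*k^2 + 12.8664*k - 0.3584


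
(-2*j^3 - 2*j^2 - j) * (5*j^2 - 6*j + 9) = -10*j^5 + 2*j^4 - 11*j^3 - 12*j^2 - 9*j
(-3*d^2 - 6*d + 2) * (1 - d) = 3*d^3 + 3*d^2 - 8*d + 2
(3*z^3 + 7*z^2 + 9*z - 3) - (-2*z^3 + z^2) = 5*z^3 + 6*z^2 + 9*z - 3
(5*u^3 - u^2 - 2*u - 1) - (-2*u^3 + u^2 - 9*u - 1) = 7*u^3 - 2*u^2 + 7*u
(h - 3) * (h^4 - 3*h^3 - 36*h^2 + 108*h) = h^5 - 6*h^4 - 27*h^3 + 216*h^2 - 324*h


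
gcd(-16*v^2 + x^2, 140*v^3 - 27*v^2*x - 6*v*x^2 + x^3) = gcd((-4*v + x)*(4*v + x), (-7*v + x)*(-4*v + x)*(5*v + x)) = -4*v + x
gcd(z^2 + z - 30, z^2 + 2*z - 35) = z - 5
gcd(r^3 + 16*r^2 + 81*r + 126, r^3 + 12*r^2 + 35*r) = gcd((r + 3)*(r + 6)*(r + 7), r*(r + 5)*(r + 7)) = r + 7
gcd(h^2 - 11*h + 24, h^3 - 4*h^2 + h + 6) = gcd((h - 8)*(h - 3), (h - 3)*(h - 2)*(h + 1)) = h - 3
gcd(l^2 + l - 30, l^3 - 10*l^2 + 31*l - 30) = l - 5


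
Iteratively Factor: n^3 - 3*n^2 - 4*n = (n - 4)*(n^2 + n) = n*(n - 4)*(n + 1)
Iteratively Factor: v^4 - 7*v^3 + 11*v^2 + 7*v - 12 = (v - 3)*(v^3 - 4*v^2 - v + 4) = (v - 3)*(v + 1)*(v^2 - 5*v + 4) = (v - 3)*(v - 1)*(v + 1)*(v - 4)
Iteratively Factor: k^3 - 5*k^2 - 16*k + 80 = (k - 5)*(k^2 - 16) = (k - 5)*(k - 4)*(k + 4)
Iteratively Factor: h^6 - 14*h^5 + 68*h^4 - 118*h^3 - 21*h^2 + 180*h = (h)*(h^5 - 14*h^4 + 68*h^3 - 118*h^2 - 21*h + 180) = h*(h - 3)*(h^4 - 11*h^3 + 35*h^2 - 13*h - 60) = h*(h - 5)*(h - 3)*(h^3 - 6*h^2 + 5*h + 12) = h*(h - 5)*(h - 3)^2*(h^2 - 3*h - 4) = h*(h - 5)*(h - 3)^2*(h + 1)*(h - 4)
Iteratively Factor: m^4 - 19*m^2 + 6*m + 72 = (m - 3)*(m^3 + 3*m^2 - 10*m - 24) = (m - 3)*(m + 2)*(m^2 + m - 12) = (m - 3)*(m + 2)*(m + 4)*(m - 3)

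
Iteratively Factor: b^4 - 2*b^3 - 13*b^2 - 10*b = (b + 2)*(b^3 - 4*b^2 - 5*b) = (b - 5)*(b + 2)*(b^2 + b) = b*(b - 5)*(b + 2)*(b + 1)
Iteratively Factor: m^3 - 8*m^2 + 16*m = (m)*(m^2 - 8*m + 16) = m*(m - 4)*(m - 4)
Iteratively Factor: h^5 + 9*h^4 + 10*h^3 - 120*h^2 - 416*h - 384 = (h + 2)*(h^4 + 7*h^3 - 4*h^2 - 112*h - 192) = (h + 2)*(h + 4)*(h^3 + 3*h^2 - 16*h - 48) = (h + 2)*(h + 4)^2*(h^2 - h - 12) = (h + 2)*(h + 3)*(h + 4)^2*(h - 4)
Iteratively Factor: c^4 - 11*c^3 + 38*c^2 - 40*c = (c - 4)*(c^3 - 7*c^2 + 10*c) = (c - 4)*(c - 2)*(c^2 - 5*c) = (c - 5)*(c - 4)*(c - 2)*(c)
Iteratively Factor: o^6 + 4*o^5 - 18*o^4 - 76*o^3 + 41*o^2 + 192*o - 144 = (o + 3)*(o^5 + o^4 - 21*o^3 - 13*o^2 + 80*o - 48) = (o - 1)*(o + 3)*(o^4 + 2*o^3 - 19*o^2 - 32*o + 48) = (o - 4)*(o - 1)*(o + 3)*(o^3 + 6*o^2 + 5*o - 12) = (o - 4)*(o - 1)*(o + 3)*(o + 4)*(o^2 + 2*o - 3) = (o - 4)*(o - 1)*(o + 3)^2*(o + 4)*(o - 1)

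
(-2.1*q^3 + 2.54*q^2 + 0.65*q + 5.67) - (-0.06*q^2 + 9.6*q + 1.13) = -2.1*q^3 + 2.6*q^2 - 8.95*q + 4.54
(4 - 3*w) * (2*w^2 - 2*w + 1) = -6*w^3 + 14*w^2 - 11*w + 4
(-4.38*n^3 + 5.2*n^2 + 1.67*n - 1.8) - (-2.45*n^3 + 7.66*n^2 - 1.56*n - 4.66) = -1.93*n^3 - 2.46*n^2 + 3.23*n + 2.86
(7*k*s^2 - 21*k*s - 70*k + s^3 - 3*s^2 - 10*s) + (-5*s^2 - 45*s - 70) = 7*k*s^2 - 21*k*s - 70*k + s^3 - 8*s^2 - 55*s - 70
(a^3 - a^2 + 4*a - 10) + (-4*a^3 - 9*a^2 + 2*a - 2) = -3*a^3 - 10*a^2 + 6*a - 12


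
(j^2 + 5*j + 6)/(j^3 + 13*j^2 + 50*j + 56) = (j + 3)/(j^2 + 11*j + 28)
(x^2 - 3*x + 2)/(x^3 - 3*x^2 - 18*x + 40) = (x - 1)/(x^2 - x - 20)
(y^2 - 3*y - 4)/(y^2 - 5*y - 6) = (y - 4)/(y - 6)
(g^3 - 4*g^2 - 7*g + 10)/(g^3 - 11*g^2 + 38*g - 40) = (g^2 + g - 2)/(g^2 - 6*g + 8)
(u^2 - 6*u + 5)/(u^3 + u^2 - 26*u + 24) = (u - 5)/(u^2 + 2*u - 24)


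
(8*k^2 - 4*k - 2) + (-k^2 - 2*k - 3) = 7*k^2 - 6*k - 5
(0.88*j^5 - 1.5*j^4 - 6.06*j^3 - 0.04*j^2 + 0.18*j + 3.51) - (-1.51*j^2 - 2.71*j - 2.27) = 0.88*j^5 - 1.5*j^4 - 6.06*j^3 + 1.47*j^2 + 2.89*j + 5.78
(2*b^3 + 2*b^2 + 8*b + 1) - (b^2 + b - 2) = 2*b^3 + b^2 + 7*b + 3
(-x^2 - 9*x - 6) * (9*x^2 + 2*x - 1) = -9*x^4 - 83*x^3 - 71*x^2 - 3*x + 6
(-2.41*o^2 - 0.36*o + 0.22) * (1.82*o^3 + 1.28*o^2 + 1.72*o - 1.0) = -4.3862*o^5 - 3.74*o^4 - 4.2056*o^3 + 2.0724*o^2 + 0.7384*o - 0.22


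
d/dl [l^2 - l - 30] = 2*l - 1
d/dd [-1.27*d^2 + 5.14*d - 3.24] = 5.14 - 2.54*d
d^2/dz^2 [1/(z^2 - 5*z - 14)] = 2*(z^2 - 5*z - (2*z - 5)^2 - 14)/(-z^2 + 5*z + 14)^3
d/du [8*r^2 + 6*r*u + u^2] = 6*r + 2*u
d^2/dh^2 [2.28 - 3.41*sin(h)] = 3.41*sin(h)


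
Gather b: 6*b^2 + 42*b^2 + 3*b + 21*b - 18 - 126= 48*b^2 + 24*b - 144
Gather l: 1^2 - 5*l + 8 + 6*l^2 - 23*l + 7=6*l^2 - 28*l + 16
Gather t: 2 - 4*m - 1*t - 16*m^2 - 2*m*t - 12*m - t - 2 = -16*m^2 - 16*m + t*(-2*m - 2)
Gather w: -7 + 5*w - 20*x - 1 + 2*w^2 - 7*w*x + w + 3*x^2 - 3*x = 2*w^2 + w*(6 - 7*x) + 3*x^2 - 23*x - 8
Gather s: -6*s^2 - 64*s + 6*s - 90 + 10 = -6*s^2 - 58*s - 80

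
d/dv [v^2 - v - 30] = 2*v - 1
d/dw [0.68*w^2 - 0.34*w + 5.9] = 1.36*w - 0.34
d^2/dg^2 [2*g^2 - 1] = 4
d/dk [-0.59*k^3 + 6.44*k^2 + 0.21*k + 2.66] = -1.77*k^2 + 12.88*k + 0.21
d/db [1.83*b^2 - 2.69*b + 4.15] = 3.66*b - 2.69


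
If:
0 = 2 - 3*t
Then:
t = 2/3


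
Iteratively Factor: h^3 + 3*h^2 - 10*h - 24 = (h - 3)*(h^2 + 6*h + 8) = (h - 3)*(h + 4)*(h + 2)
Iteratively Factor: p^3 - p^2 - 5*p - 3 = (p - 3)*(p^2 + 2*p + 1) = (p - 3)*(p + 1)*(p + 1)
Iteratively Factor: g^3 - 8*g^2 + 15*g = (g - 3)*(g^2 - 5*g) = (g - 5)*(g - 3)*(g)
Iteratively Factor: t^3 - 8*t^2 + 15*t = (t - 3)*(t^2 - 5*t) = t*(t - 3)*(t - 5)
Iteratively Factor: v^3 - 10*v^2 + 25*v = (v - 5)*(v^2 - 5*v) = v*(v - 5)*(v - 5)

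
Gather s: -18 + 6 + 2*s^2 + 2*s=2*s^2 + 2*s - 12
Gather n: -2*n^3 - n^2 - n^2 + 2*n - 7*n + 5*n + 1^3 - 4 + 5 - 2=-2*n^3 - 2*n^2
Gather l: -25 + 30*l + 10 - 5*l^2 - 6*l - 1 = -5*l^2 + 24*l - 16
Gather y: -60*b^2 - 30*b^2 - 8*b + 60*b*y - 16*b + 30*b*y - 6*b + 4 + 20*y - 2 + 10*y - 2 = -90*b^2 - 30*b + y*(90*b + 30)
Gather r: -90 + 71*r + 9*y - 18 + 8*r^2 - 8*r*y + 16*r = 8*r^2 + r*(87 - 8*y) + 9*y - 108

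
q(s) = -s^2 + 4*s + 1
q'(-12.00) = 28.00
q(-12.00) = -191.00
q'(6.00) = -8.00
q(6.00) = -11.00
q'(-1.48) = 6.96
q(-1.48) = -7.11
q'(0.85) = 2.30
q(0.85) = 3.68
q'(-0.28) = 4.56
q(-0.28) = -0.20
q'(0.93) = 2.14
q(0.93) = 3.86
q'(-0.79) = 5.58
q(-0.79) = -2.78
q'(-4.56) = 13.12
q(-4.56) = -38.03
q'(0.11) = 3.78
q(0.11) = 1.43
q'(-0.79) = 5.58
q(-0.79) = -2.78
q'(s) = 4 - 2*s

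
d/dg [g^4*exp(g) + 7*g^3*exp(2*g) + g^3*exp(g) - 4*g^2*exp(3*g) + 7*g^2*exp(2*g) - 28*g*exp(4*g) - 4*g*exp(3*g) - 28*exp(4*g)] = (g^4 + 14*g^3*exp(g) + 5*g^3 - 12*g^2*exp(2*g) + 35*g^2*exp(g) + 3*g^2 - 112*g*exp(3*g) - 20*g*exp(2*g) + 14*g*exp(g) - 140*exp(3*g) - 4*exp(2*g))*exp(g)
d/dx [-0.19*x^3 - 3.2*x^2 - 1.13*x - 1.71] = -0.57*x^2 - 6.4*x - 1.13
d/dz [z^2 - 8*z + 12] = 2*z - 8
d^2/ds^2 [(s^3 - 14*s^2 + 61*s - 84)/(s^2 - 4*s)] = 42/s^3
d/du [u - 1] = 1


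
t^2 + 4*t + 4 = (t + 2)^2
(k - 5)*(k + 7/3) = k^2 - 8*k/3 - 35/3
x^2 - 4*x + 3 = (x - 3)*(x - 1)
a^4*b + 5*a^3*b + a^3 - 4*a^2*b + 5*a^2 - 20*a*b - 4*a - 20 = (a - 2)*(a + 2)*(a + 5)*(a*b + 1)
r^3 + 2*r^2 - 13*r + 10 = (r - 2)*(r - 1)*(r + 5)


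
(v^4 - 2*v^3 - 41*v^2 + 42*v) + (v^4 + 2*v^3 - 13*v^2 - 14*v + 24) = 2*v^4 - 54*v^2 + 28*v + 24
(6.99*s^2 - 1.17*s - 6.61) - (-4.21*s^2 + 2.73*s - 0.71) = 11.2*s^2 - 3.9*s - 5.9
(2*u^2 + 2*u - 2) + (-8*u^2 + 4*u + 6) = -6*u^2 + 6*u + 4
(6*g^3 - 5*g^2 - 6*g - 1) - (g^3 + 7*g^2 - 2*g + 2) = 5*g^3 - 12*g^2 - 4*g - 3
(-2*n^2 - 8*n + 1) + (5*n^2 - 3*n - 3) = 3*n^2 - 11*n - 2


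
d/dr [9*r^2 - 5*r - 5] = 18*r - 5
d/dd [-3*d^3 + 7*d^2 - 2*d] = -9*d^2 + 14*d - 2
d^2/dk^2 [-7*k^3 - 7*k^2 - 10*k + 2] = -42*k - 14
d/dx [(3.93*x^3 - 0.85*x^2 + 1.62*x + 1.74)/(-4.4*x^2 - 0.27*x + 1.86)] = (-17.292*x^4 - 2.1222*x^3 + 29.2869*x^2 + 12.15*x + 3.483)/(19.36*x^4 + 2.376*x^3 - 16.2951*x^2 - 1.0044*x + 3.4596)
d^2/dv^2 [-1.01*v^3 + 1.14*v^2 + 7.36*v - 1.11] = 2.28 - 6.06*v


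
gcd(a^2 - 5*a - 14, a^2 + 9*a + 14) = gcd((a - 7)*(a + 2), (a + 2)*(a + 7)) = a + 2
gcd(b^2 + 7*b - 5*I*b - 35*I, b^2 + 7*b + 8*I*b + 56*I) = b + 7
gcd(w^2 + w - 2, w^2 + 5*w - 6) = w - 1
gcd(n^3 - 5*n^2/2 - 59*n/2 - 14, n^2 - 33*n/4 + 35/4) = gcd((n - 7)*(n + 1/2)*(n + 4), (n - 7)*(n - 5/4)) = n - 7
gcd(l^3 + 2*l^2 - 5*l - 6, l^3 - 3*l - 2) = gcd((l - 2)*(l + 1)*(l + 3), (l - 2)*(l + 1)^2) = l^2 - l - 2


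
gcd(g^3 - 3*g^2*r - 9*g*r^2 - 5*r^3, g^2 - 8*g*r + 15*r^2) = -g + 5*r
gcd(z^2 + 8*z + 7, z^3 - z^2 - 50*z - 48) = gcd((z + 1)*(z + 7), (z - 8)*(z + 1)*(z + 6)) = z + 1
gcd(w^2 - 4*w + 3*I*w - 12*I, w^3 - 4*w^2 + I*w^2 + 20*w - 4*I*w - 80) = w - 4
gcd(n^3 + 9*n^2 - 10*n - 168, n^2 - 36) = n + 6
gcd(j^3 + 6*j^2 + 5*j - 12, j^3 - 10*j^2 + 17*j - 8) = j - 1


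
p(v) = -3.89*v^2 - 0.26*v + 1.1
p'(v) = -7.78*v - 0.26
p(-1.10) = -3.32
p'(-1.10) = 8.30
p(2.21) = -18.47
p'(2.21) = -17.45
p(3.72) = -53.70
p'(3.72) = -29.20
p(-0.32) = 0.78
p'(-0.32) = 2.23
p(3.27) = -41.35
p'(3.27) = -25.70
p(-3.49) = -45.37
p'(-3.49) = 26.89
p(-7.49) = -215.18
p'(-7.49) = 58.01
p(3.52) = -48.01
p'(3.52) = -27.65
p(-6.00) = -137.38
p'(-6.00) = 46.42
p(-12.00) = -555.94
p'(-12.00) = 93.10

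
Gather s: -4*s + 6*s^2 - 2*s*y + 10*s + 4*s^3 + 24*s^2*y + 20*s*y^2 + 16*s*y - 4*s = 4*s^3 + s^2*(24*y + 6) + s*(20*y^2 + 14*y + 2)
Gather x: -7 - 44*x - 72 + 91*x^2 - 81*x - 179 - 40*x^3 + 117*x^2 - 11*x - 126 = -40*x^3 + 208*x^2 - 136*x - 384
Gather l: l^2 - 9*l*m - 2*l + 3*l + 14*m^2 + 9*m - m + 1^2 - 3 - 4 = l^2 + l*(1 - 9*m) + 14*m^2 + 8*m - 6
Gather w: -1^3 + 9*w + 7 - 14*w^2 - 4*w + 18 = -14*w^2 + 5*w + 24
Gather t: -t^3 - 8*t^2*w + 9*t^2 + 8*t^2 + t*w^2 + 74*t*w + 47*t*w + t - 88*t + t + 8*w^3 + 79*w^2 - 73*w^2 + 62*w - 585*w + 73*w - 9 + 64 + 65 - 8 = -t^3 + t^2*(17 - 8*w) + t*(w^2 + 121*w - 86) + 8*w^3 + 6*w^2 - 450*w + 112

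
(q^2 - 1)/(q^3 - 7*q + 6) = (q + 1)/(q^2 + q - 6)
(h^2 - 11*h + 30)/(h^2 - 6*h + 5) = (h - 6)/(h - 1)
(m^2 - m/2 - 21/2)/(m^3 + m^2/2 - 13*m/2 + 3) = (2*m - 7)/(2*m^2 - 5*m + 2)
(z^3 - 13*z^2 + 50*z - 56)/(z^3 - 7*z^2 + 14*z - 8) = (z - 7)/(z - 1)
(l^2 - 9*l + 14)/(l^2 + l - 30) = (l^2 - 9*l + 14)/(l^2 + l - 30)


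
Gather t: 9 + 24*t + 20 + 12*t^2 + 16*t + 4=12*t^2 + 40*t + 33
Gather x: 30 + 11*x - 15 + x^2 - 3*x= x^2 + 8*x + 15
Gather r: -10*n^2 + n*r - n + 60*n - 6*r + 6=-10*n^2 + 59*n + r*(n - 6) + 6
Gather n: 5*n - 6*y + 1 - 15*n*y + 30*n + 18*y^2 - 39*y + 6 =n*(35 - 15*y) + 18*y^2 - 45*y + 7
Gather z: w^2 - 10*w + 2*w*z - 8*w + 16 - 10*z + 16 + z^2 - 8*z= w^2 - 18*w + z^2 + z*(2*w - 18) + 32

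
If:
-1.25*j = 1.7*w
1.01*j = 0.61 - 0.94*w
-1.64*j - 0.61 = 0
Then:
No Solution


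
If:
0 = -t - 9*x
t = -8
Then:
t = -8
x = 8/9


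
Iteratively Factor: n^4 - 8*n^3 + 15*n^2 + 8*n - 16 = (n - 4)*(n^3 - 4*n^2 - n + 4) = (n - 4)^2*(n^2 - 1) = (n - 4)^2*(n + 1)*(n - 1)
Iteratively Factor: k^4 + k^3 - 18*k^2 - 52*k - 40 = (k + 2)*(k^3 - k^2 - 16*k - 20) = (k + 2)^2*(k^2 - 3*k - 10) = (k + 2)^3*(k - 5)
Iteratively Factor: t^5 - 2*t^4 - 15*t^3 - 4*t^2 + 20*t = (t - 5)*(t^4 + 3*t^3 - 4*t) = (t - 5)*(t + 2)*(t^3 + t^2 - 2*t) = (t - 5)*(t - 1)*(t + 2)*(t^2 + 2*t) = t*(t - 5)*(t - 1)*(t + 2)*(t + 2)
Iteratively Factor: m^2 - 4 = (m - 2)*(m + 2)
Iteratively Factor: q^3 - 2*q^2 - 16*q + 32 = (q - 2)*(q^2 - 16) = (q - 4)*(q - 2)*(q + 4)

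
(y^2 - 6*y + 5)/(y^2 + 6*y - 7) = (y - 5)/(y + 7)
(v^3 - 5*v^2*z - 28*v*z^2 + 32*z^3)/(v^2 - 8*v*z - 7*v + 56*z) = (v^2 + 3*v*z - 4*z^2)/(v - 7)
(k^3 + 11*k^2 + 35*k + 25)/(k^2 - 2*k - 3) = (k^2 + 10*k + 25)/(k - 3)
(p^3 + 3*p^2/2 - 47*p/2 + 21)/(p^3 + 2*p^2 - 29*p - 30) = (2*p^2 - 9*p + 7)/(2*(p^2 - 4*p - 5))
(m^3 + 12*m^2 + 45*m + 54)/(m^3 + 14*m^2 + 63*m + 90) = (m + 3)/(m + 5)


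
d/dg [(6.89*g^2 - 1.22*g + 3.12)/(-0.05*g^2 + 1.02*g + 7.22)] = (6.9668*g^2 + 99.8036*g - 11.9908)/(0.0025*g^4 - 0.102*g^3 + 0.3184*g^2 + 14.7288*g + 52.1284)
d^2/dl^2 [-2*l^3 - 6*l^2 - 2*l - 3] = -12*l - 12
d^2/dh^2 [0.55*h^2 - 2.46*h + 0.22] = 1.10000000000000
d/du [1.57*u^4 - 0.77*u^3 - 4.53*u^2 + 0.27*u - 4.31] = 6.28*u^3 - 2.31*u^2 - 9.06*u + 0.27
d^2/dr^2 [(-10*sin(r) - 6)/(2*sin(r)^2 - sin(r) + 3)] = 4*(10*sin(r)^4 + 29*sin(r)^3 - 119*sin(r)^2 - 63*sin(r) + 135)*sin(r)/(-sin(r) - cos(2*r) + 4)^3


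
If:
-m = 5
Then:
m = -5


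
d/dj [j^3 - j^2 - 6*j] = 3*j^2 - 2*j - 6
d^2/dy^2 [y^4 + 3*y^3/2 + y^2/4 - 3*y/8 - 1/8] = 12*y^2 + 9*y + 1/2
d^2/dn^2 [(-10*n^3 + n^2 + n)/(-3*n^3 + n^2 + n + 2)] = 2*(21*n^6 + 63*n^5 + 360*n^4 - 55*n^3 + 30*n^2 + 126*n - 2)/(27*n^9 - 27*n^8 - 18*n^7 - 37*n^6 + 42*n^5 + 27*n^4 + 23*n^3 - 18*n^2 - 12*n - 8)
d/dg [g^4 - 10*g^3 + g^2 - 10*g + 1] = 4*g^3 - 30*g^2 + 2*g - 10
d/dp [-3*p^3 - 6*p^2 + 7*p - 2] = -9*p^2 - 12*p + 7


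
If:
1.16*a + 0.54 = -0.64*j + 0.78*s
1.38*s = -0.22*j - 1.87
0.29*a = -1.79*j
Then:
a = -1.54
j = 0.25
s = -1.39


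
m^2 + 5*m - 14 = (m - 2)*(m + 7)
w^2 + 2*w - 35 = (w - 5)*(w + 7)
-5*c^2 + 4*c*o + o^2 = (-c + o)*(5*c + o)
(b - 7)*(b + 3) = b^2 - 4*b - 21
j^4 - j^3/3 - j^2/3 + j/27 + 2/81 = (j - 2/3)*(j - 1/3)*(j + 1/3)^2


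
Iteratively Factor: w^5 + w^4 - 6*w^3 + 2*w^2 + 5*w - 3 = (w + 1)*(w^4 - 6*w^2 + 8*w - 3) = (w - 1)*(w + 1)*(w^3 + w^2 - 5*w + 3) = (w - 1)^2*(w + 1)*(w^2 + 2*w - 3) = (w - 1)^2*(w + 1)*(w + 3)*(w - 1)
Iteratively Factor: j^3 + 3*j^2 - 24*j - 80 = (j + 4)*(j^2 - j - 20) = (j + 4)^2*(j - 5)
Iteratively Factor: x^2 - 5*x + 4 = (x - 4)*(x - 1)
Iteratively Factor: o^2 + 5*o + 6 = (o + 2)*(o + 3)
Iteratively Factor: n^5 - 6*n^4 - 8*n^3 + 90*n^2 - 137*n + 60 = (n - 3)*(n^4 - 3*n^3 - 17*n^2 + 39*n - 20) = (n - 3)*(n + 4)*(n^3 - 7*n^2 + 11*n - 5) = (n - 3)*(n - 1)*(n + 4)*(n^2 - 6*n + 5) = (n - 3)*(n - 1)^2*(n + 4)*(n - 5)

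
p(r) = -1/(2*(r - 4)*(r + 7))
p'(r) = 1/(2*(r - 4)*(r + 7)^2) + 1/(2*(r - 4)^2*(r + 7))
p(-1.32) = 0.02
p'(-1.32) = 0.00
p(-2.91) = 0.02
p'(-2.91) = -0.00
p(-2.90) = 0.02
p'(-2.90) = -0.00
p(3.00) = 0.05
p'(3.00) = 0.04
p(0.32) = 0.02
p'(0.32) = 0.00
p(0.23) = 0.02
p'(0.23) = 0.00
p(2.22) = 0.03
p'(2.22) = 0.01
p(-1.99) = 0.02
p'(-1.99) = -0.00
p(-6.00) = 0.05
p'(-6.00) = -0.04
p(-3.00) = 0.02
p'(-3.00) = 0.00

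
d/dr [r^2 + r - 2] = 2*r + 1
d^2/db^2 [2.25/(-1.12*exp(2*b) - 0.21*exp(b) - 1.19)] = (-2.25*(2.24*exp(b) + 0.21)*(4.48*exp(b) + 0.42)*exp(b) + (10.08*exp(b) + 0.4725)*(1.12*exp(2*b) + 0.21*exp(b) + 1.19))*exp(b)/(1.12*exp(2*b) + 0.21*exp(b) + 1.19)^3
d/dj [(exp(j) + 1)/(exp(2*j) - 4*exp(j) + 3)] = (-2*(exp(j) - 2)*(exp(j) + 1) + exp(2*j) - 4*exp(j) + 3)*exp(j)/(exp(2*j) - 4*exp(j) + 3)^2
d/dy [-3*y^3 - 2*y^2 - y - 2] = -9*y^2 - 4*y - 1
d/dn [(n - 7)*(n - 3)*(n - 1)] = 3*n^2 - 22*n + 31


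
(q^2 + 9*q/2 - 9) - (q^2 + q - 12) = 7*q/2 + 3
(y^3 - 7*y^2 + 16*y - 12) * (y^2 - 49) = y^5 - 7*y^4 - 33*y^3 + 331*y^2 - 784*y + 588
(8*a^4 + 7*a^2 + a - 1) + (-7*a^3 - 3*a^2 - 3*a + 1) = 8*a^4 - 7*a^3 + 4*a^2 - 2*a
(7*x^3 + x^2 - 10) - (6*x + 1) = 7*x^3 + x^2 - 6*x - 11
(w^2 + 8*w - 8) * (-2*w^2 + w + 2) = -2*w^4 - 15*w^3 + 26*w^2 + 8*w - 16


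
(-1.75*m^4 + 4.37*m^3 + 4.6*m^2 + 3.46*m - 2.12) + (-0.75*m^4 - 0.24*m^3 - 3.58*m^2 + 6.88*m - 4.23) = -2.5*m^4 + 4.13*m^3 + 1.02*m^2 + 10.34*m - 6.35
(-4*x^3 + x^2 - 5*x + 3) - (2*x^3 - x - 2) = -6*x^3 + x^2 - 4*x + 5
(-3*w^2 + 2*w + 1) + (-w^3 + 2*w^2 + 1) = -w^3 - w^2 + 2*w + 2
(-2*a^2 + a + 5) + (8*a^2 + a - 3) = 6*a^2 + 2*a + 2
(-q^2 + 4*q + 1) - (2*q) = -q^2 + 2*q + 1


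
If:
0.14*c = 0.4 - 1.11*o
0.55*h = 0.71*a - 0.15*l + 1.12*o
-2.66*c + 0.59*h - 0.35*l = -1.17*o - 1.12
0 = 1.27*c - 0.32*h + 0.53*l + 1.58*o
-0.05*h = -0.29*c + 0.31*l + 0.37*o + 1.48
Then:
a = -6.44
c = -0.22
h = -6.31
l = -4.43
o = 0.39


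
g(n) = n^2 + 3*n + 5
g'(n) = 2*n + 3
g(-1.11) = 2.90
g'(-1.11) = 0.78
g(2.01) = 15.07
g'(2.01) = 7.02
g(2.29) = 17.11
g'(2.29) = 7.58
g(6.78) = 71.31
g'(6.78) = 16.56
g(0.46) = 6.59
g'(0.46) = 3.92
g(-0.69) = 3.41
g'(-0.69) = 1.62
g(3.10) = 23.91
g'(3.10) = 9.20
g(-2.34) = 3.46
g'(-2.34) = -1.68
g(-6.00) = 23.00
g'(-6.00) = -9.00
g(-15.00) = 185.00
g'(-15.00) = -27.00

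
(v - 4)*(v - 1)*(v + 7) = v^3 + 2*v^2 - 31*v + 28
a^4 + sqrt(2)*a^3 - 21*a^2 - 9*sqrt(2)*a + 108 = (a - 3)*(a + 3)*(a - 2*sqrt(2))*(a + 3*sqrt(2))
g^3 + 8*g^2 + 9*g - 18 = (g - 1)*(g + 3)*(g + 6)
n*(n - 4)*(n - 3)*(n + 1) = n^4 - 6*n^3 + 5*n^2 + 12*n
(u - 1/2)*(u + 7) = u^2 + 13*u/2 - 7/2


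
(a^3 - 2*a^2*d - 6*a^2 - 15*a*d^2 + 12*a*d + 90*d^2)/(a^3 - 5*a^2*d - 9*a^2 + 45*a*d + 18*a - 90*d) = (a + 3*d)/(a - 3)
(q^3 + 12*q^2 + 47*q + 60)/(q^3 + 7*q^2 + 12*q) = (q + 5)/q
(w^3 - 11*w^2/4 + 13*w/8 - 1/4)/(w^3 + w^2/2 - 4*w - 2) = (8*w^2 - 6*w + 1)/(4*(2*w^2 + 5*w + 2))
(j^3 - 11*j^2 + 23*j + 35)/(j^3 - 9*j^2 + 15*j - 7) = (j^2 - 4*j - 5)/(j^2 - 2*j + 1)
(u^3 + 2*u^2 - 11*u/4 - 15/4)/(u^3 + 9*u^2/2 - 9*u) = (2*u^2 + 7*u + 5)/(2*u*(u + 6))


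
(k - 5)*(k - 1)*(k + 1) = k^3 - 5*k^2 - k + 5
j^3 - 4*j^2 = j^2*(j - 4)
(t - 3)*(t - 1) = t^2 - 4*t + 3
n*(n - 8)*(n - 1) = n^3 - 9*n^2 + 8*n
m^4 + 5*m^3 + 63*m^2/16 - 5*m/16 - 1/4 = (m - 1/4)*(m + 1/4)*(m + 1)*(m + 4)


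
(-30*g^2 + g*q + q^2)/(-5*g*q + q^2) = (6*g + q)/q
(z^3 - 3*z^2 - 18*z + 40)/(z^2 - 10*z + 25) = (z^2 + 2*z - 8)/(z - 5)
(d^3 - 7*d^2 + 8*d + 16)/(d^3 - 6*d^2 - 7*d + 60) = (d^2 - 3*d - 4)/(d^2 - 2*d - 15)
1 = 1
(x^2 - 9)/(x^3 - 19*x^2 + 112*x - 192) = (x + 3)/(x^2 - 16*x + 64)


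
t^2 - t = t*(t - 1)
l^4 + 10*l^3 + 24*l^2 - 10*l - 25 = (l - 1)*(l + 1)*(l + 5)^2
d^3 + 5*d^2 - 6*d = d*(d - 1)*(d + 6)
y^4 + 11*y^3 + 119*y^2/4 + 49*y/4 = y*(y + 1/2)*(y + 7/2)*(y + 7)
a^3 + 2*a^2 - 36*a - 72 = (a - 6)*(a + 2)*(a + 6)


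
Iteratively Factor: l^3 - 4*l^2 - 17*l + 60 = (l + 4)*(l^2 - 8*l + 15) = (l - 5)*(l + 4)*(l - 3)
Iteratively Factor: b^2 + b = (b + 1)*(b)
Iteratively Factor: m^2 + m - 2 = (m - 1)*(m + 2)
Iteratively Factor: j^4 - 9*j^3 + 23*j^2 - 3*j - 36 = (j - 3)*(j^3 - 6*j^2 + 5*j + 12) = (j - 3)*(j + 1)*(j^2 - 7*j + 12) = (j - 3)^2*(j + 1)*(j - 4)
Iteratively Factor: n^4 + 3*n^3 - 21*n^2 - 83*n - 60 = (n - 5)*(n^3 + 8*n^2 + 19*n + 12) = (n - 5)*(n + 4)*(n^2 + 4*n + 3) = (n - 5)*(n + 3)*(n + 4)*(n + 1)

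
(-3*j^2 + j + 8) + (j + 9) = -3*j^2 + 2*j + 17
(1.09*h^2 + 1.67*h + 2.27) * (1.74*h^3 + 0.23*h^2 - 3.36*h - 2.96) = 1.8966*h^5 + 3.1565*h^4 + 0.6715*h^3 - 8.3155*h^2 - 12.5704*h - 6.7192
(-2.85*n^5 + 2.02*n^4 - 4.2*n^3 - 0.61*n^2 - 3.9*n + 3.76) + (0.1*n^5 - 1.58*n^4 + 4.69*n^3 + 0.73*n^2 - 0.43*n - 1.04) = -2.75*n^5 + 0.44*n^4 + 0.49*n^3 + 0.12*n^2 - 4.33*n + 2.72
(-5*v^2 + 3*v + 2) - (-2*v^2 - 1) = -3*v^2 + 3*v + 3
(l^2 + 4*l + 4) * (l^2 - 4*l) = l^4 - 12*l^2 - 16*l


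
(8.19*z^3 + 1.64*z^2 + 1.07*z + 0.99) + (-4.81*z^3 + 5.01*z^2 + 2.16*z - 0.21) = 3.38*z^3 + 6.65*z^2 + 3.23*z + 0.78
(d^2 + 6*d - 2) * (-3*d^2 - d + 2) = -3*d^4 - 19*d^3 + 2*d^2 + 14*d - 4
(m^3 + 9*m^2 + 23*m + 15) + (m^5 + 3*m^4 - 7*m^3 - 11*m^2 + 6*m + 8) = m^5 + 3*m^4 - 6*m^3 - 2*m^2 + 29*m + 23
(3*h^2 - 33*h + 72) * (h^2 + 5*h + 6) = 3*h^4 - 18*h^3 - 75*h^2 + 162*h + 432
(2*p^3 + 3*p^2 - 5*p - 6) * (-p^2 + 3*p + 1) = -2*p^5 + 3*p^4 + 16*p^3 - 6*p^2 - 23*p - 6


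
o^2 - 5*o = o*(o - 5)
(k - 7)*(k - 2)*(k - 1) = k^3 - 10*k^2 + 23*k - 14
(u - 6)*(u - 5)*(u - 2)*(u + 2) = u^4 - 11*u^3 + 26*u^2 + 44*u - 120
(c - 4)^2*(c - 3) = c^3 - 11*c^2 + 40*c - 48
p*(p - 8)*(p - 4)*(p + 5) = p^4 - 7*p^3 - 28*p^2 + 160*p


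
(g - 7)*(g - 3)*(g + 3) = g^3 - 7*g^2 - 9*g + 63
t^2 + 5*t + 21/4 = (t + 3/2)*(t + 7/2)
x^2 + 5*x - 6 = (x - 1)*(x + 6)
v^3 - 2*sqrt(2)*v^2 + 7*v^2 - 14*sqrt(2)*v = v*(v + 7)*(v - 2*sqrt(2))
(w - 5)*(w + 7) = w^2 + 2*w - 35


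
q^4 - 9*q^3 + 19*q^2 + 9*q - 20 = (q - 5)*(q - 4)*(q - 1)*(q + 1)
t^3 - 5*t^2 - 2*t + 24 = (t - 4)*(t - 3)*(t + 2)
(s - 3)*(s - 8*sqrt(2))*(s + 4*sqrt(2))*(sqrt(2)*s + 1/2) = sqrt(2)*s^4 - 15*s^3/2 - 3*sqrt(2)*s^3 - 66*sqrt(2)*s^2 + 45*s^2/2 - 32*s + 198*sqrt(2)*s + 96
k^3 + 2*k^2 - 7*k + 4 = (k - 1)^2*(k + 4)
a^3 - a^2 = a^2*(a - 1)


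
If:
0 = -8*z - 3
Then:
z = -3/8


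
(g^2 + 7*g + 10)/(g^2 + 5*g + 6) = (g + 5)/(g + 3)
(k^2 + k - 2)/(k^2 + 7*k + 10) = (k - 1)/(k + 5)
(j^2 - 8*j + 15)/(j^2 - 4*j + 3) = (j - 5)/(j - 1)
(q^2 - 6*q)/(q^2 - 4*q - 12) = q/(q + 2)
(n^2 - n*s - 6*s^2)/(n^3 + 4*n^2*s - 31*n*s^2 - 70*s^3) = (-n + 3*s)/(-n^2 - 2*n*s + 35*s^2)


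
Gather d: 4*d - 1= 4*d - 1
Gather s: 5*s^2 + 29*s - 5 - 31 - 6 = 5*s^2 + 29*s - 42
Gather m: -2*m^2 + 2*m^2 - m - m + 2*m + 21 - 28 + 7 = 0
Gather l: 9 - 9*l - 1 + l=8 - 8*l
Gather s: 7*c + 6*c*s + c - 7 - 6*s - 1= 8*c + s*(6*c - 6) - 8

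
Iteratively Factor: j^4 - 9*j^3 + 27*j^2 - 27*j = (j - 3)*(j^3 - 6*j^2 + 9*j) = (j - 3)^2*(j^2 - 3*j) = j*(j - 3)^2*(j - 3)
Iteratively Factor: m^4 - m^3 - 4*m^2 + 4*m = (m + 2)*(m^3 - 3*m^2 + 2*m) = (m - 1)*(m + 2)*(m^2 - 2*m) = (m - 2)*(m - 1)*(m + 2)*(m)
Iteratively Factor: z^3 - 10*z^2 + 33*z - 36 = (z - 3)*(z^2 - 7*z + 12) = (z - 4)*(z - 3)*(z - 3)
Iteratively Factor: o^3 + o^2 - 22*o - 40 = (o + 4)*(o^2 - 3*o - 10) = (o + 2)*(o + 4)*(o - 5)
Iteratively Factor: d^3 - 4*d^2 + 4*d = (d - 2)*(d^2 - 2*d) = d*(d - 2)*(d - 2)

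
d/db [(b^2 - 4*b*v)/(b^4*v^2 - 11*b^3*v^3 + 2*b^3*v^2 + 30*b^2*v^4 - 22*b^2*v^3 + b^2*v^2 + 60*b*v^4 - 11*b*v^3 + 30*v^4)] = (-b*(b - 4*v)*(4*b^3 - 33*b^2*v + 6*b^2 + 60*b*v^2 - 44*b*v + 2*b + 60*v^2 - 11*v) + 2*(b - 2*v)*(b^4 - 11*b^3*v + 2*b^3 + 30*b^2*v^2 - 22*b^2*v + b^2 + 60*b*v^2 - 11*b*v + 30*v^2))/(v^2*(b^4 - 11*b^3*v + 2*b^3 + 30*b^2*v^2 - 22*b^2*v + b^2 + 60*b*v^2 - 11*b*v + 30*v^2)^2)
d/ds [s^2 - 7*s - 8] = 2*s - 7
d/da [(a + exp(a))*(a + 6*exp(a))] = 7*a*exp(a) + 2*a + 12*exp(2*a) + 7*exp(a)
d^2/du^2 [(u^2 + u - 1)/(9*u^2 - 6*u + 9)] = 2*(15*u^3 - 54*u^2 - 9*u + 20)/(3*(27*u^6 - 54*u^5 + 117*u^4 - 116*u^3 + 117*u^2 - 54*u + 27))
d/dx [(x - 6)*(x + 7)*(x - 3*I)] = 3*x^2 + x*(2 - 6*I) - 42 - 3*I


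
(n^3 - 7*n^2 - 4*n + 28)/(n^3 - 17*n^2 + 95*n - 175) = (n^2 - 4)/(n^2 - 10*n + 25)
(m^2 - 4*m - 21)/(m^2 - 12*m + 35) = (m + 3)/(m - 5)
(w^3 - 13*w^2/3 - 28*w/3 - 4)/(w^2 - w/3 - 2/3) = (w^2 - 5*w - 6)/(w - 1)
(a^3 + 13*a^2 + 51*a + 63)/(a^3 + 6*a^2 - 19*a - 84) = (a + 3)/(a - 4)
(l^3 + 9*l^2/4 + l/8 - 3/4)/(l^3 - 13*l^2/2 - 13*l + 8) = (l + 3/4)/(l - 8)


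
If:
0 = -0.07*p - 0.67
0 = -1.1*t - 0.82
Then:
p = -9.57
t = -0.75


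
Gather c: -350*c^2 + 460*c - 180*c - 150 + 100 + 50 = -350*c^2 + 280*c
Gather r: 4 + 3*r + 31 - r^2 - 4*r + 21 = -r^2 - r + 56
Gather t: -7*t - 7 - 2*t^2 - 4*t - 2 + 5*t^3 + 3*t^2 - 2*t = 5*t^3 + t^2 - 13*t - 9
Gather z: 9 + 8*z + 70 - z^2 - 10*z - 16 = -z^2 - 2*z + 63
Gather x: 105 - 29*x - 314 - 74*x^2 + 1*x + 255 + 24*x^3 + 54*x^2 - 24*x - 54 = 24*x^3 - 20*x^2 - 52*x - 8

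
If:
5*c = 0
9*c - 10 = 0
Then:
No Solution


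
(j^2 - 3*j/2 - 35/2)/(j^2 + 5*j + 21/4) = 2*(j - 5)/(2*j + 3)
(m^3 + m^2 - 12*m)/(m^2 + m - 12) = m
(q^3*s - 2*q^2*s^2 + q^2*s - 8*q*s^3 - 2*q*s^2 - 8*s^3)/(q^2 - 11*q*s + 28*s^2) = s*(q^2 + 2*q*s + q + 2*s)/(q - 7*s)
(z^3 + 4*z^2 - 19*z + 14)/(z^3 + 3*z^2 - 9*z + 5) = (z^2 + 5*z - 14)/(z^2 + 4*z - 5)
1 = 1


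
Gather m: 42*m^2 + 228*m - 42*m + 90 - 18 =42*m^2 + 186*m + 72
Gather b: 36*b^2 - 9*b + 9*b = 36*b^2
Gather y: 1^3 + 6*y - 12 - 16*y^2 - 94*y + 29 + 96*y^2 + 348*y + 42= 80*y^2 + 260*y + 60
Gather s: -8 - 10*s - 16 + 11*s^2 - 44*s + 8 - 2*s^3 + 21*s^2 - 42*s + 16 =-2*s^3 + 32*s^2 - 96*s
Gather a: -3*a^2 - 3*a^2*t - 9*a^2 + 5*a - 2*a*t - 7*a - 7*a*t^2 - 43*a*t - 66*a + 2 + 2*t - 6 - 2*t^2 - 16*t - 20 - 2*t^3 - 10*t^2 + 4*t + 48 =a^2*(-3*t - 12) + a*(-7*t^2 - 45*t - 68) - 2*t^3 - 12*t^2 - 10*t + 24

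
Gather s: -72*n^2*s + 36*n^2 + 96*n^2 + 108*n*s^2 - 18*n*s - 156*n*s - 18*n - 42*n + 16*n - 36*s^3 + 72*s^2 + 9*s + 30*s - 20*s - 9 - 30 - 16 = 132*n^2 - 44*n - 36*s^3 + s^2*(108*n + 72) + s*(-72*n^2 - 174*n + 19) - 55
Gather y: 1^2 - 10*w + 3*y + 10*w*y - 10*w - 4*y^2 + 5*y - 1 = -20*w - 4*y^2 + y*(10*w + 8)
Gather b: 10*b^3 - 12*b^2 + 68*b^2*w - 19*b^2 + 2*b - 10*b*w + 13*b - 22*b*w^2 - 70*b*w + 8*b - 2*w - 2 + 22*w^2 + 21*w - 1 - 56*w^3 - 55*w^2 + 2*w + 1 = 10*b^3 + b^2*(68*w - 31) + b*(-22*w^2 - 80*w + 23) - 56*w^3 - 33*w^2 + 21*w - 2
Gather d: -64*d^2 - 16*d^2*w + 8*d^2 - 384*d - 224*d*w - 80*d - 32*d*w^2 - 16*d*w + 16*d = d^2*(-16*w - 56) + d*(-32*w^2 - 240*w - 448)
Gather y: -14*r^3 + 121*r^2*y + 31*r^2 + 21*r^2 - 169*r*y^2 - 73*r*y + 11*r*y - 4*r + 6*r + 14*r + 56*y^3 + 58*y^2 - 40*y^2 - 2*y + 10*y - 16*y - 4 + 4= -14*r^3 + 52*r^2 + 16*r + 56*y^3 + y^2*(18 - 169*r) + y*(121*r^2 - 62*r - 8)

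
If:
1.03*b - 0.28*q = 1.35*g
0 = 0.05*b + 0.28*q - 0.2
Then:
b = 4.0 - 5.6*q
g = 3.05185185185185 - 4.48*q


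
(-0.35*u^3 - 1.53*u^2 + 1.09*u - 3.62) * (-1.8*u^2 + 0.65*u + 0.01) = 0.63*u^5 + 2.5265*u^4 - 2.96*u^3 + 7.2092*u^2 - 2.3421*u - 0.0362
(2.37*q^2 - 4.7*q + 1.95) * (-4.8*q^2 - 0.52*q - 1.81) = -11.376*q^4 + 21.3276*q^3 - 11.2057*q^2 + 7.493*q - 3.5295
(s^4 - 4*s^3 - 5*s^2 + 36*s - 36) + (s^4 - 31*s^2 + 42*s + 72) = 2*s^4 - 4*s^3 - 36*s^2 + 78*s + 36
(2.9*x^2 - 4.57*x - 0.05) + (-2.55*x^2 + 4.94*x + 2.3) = 0.35*x^2 + 0.37*x + 2.25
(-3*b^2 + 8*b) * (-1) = 3*b^2 - 8*b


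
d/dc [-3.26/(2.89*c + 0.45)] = 9.4214/(2.89*c + 0.45)^2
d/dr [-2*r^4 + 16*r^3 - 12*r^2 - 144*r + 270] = -8*r^3 + 48*r^2 - 24*r - 144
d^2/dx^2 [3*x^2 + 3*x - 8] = 6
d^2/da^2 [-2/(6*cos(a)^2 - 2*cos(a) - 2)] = (-36*sin(a)^4 + 31*sin(a)^2 - 41*cos(a)/4 + 9*cos(3*a)/4 + 13)/(3*sin(a)^2 + cos(a) - 2)^3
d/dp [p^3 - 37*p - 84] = 3*p^2 - 37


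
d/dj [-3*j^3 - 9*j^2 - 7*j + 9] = -9*j^2 - 18*j - 7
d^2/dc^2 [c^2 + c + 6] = 2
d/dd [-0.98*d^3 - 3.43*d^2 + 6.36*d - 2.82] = -2.94*d^2 - 6.86*d + 6.36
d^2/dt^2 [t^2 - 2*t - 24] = 2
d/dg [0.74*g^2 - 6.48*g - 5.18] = 1.48*g - 6.48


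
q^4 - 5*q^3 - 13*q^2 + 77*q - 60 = (q - 5)*(q - 3)*(q - 1)*(q + 4)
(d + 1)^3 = d^3 + 3*d^2 + 3*d + 1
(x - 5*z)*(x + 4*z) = x^2 - x*z - 20*z^2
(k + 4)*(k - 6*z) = k^2 - 6*k*z + 4*k - 24*z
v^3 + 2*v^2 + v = v*(v + 1)^2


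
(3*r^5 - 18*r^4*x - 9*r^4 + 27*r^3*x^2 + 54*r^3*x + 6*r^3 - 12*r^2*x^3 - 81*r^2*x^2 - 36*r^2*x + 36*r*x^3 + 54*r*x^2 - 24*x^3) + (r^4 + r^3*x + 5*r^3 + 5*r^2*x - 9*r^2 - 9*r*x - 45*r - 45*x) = 3*r^5 - 18*r^4*x - 8*r^4 + 27*r^3*x^2 + 55*r^3*x + 11*r^3 - 12*r^2*x^3 - 81*r^2*x^2 - 31*r^2*x - 9*r^2 + 36*r*x^3 + 54*r*x^2 - 9*r*x - 45*r - 24*x^3 - 45*x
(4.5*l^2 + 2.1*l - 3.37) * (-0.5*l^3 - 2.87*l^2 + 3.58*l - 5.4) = -2.25*l^5 - 13.965*l^4 + 11.768*l^3 - 7.1101*l^2 - 23.4046*l + 18.198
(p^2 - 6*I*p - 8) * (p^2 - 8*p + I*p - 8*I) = p^4 - 8*p^3 - 5*I*p^3 - 2*p^2 + 40*I*p^2 + 16*p - 8*I*p + 64*I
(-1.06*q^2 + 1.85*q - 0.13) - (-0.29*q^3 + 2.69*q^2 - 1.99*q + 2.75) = 0.29*q^3 - 3.75*q^2 + 3.84*q - 2.88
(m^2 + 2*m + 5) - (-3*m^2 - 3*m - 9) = 4*m^2 + 5*m + 14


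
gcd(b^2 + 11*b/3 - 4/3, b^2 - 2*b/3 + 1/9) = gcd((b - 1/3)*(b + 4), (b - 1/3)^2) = b - 1/3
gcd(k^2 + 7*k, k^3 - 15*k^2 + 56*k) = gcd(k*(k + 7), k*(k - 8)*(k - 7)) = k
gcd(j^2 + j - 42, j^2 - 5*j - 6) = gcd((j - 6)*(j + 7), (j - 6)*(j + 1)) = j - 6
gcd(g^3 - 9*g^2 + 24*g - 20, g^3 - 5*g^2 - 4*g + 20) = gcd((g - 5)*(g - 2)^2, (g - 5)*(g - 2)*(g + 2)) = g^2 - 7*g + 10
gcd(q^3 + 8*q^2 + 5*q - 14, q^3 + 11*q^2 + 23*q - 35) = q^2 + 6*q - 7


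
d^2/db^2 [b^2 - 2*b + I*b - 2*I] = 2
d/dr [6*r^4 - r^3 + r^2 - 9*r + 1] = 24*r^3 - 3*r^2 + 2*r - 9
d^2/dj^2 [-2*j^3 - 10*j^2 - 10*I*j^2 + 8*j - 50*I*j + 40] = -12*j - 20 - 20*I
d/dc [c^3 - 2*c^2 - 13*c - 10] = 3*c^2 - 4*c - 13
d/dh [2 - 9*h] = -9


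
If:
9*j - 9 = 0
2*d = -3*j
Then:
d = -3/2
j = 1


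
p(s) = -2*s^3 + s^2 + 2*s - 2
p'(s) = -6*s^2 + 2*s + 2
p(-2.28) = 22.34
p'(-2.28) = -33.75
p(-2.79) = 43.64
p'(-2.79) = -50.28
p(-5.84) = 418.78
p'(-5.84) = -214.31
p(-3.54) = 92.18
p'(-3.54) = -80.27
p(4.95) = -210.17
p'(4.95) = -135.12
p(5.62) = -314.18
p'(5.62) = -176.27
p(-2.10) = 16.73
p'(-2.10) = -28.66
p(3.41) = -62.86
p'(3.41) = -60.95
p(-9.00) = 1519.00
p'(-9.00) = -502.00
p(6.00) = -386.00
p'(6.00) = -202.00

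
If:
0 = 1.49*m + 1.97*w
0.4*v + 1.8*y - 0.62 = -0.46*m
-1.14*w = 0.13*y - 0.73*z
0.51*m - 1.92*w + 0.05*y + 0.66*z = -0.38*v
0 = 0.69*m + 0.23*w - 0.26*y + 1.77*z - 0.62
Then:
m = -0.39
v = 1.12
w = 0.29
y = 0.19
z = 0.49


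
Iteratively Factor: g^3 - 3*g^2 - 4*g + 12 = (g - 3)*(g^2 - 4) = (g - 3)*(g + 2)*(g - 2)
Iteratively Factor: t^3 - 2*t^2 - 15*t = (t)*(t^2 - 2*t - 15) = t*(t + 3)*(t - 5)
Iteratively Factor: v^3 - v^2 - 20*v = (v)*(v^2 - v - 20) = v*(v - 5)*(v + 4)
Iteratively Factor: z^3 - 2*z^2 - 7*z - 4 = (z + 1)*(z^2 - 3*z - 4) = (z - 4)*(z + 1)*(z + 1)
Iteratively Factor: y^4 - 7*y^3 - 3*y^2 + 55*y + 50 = (y - 5)*(y^3 - 2*y^2 - 13*y - 10) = (y - 5)^2*(y^2 + 3*y + 2) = (y - 5)^2*(y + 2)*(y + 1)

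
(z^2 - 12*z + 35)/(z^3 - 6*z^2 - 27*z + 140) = (z - 5)/(z^2 + z - 20)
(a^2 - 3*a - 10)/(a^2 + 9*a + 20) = (a^2 - 3*a - 10)/(a^2 + 9*a + 20)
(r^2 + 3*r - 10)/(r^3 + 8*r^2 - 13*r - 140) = (r - 2)/(r^2 + 3*r - 28)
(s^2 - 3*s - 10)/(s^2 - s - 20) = (s + 2)/(s + 4)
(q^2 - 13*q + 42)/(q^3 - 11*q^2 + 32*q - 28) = (q - 6)/(q^2 - 4*q + 4)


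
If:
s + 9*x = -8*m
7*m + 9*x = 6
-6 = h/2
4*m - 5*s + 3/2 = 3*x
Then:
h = -12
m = -177/68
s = -231/68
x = 183/68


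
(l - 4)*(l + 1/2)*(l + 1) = l^3 - 5*l^2/2 - 11*l/2 - 2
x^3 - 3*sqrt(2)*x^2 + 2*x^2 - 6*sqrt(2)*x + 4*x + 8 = (x + 2)*(x - 2*sqrt(2))*(x - sqrt(2))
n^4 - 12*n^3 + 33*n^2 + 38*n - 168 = (n - 7)*(n - 4)*(n - 3)*(n + 2)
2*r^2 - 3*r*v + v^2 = (-2*r + v)*(-r + v)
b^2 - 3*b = b*(b - 3)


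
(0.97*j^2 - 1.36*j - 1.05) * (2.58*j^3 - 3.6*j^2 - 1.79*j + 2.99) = 2.5026*j^5 - 7.0008*j^4 + 0.450700000000001*j^3 + 9.1147*j^2 - 2.1869*j - 3.1395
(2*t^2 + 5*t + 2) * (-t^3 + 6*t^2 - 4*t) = -2*t^5 + 7*t^4 + 20*t^3 - 8*t^2 - 8*t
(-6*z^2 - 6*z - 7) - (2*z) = -6*z^2 - 8*z - 7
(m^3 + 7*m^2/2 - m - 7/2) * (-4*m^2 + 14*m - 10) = -4*m^5 + 43*m^3 - 35*m^2 - 39*m + 35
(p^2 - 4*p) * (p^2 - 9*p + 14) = p^4 - 13*p^3 + 50*p^2 - 56*p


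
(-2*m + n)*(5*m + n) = -10*m^2 + 3*m*n + n^2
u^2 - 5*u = u*(u - 5)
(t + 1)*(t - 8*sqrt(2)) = t^2 - 8*sqrt(2)*t + t - 8*sqrt(2)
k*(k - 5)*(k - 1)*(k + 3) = k^4 - 3*k^3 - 13*k^2 + 15*k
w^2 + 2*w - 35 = (w - 5)*(w + 7)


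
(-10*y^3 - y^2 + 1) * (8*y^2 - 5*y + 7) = -80*y^5 + 42*y^4 - 65*y^3 + y^2 - 5*y + 7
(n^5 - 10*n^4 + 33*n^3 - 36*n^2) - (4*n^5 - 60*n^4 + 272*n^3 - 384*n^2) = -3*n^5 + 50*n^4 - 239*n^3 + 348*n^2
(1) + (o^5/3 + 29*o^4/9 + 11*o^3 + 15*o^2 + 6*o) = o^5/3 + 29*o^4/9 + 11*o^3 + 15*o^2 + 6*o + 1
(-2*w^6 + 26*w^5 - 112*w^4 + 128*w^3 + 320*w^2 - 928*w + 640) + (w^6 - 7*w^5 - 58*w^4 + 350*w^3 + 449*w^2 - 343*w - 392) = -w^6 + 19*w^5 - 170*w^4 + 478*w^3 + 769*w^2 - 1271*w + 248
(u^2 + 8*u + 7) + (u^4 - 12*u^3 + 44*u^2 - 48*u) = u^4 - 12*u^3 + 45*u^2 - 40*u + 7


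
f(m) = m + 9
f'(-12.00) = 1.00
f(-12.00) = -3.00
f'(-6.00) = 1.00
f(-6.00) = 3.00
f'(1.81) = 1.00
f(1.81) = 10.81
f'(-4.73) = 1.00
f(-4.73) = 4.27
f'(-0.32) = 1.00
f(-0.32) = 8.68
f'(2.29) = 1.00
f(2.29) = 11.29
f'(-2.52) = 1.00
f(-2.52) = 6.48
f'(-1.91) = 1.00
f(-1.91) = 7.09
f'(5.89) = 1.00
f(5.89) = 14.89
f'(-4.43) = 1.00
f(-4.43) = 4.57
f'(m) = 1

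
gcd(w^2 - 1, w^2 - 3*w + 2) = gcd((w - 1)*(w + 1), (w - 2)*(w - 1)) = w - 1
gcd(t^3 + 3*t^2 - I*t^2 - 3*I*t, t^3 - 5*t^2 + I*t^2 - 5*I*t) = t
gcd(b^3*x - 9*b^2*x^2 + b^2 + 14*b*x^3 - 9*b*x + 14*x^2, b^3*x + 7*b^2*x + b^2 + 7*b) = b*x + 1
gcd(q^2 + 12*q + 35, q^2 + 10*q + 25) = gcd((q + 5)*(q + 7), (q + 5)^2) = q + 5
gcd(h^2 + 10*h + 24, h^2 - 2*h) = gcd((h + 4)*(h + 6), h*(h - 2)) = 1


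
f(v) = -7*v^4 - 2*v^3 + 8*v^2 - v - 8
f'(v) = -28*v^3 - 6*v^2 + 16*v - 1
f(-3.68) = -1080.08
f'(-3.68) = 1254.27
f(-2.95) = -414.22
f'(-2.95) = 618.41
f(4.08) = -1954.46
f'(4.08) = -1937.28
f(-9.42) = -52735.94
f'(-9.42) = 22720.97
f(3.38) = -910.83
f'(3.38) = -1096.67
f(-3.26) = -641.05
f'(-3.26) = 853.16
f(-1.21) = -6.54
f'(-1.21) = 20.46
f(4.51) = -2929.29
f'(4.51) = -2619.43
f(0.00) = -8.00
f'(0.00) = -1.00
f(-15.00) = -345818.00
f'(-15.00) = 92909.00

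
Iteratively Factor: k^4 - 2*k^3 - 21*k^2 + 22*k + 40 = (k + 4)*(k^3 - 6*k^2 + 3*k + 10) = (k - 2)*(k + 4)*(k^2 - 4*k - 5) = (k - 2)*(k + 1)*(k + 4)*(k - 5)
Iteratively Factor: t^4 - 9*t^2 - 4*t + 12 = (t + 2)*(t^3 - 2*t^2 - 5*t + 6) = (t + 2)^2*(t^2 - 4*t + 3) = (t - 1)*(t + 2)^2*(t - 3)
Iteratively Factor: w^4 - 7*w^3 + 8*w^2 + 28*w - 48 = (w - 4)*(w^3 - 3*w^2 - 4*w + 12) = (w - 4)*(w - 2)*(w^2 - w - 6) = (w - 4)*(w - 3)*(w - 2)*(w + 2)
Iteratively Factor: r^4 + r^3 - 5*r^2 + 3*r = (r - 1)*(r^3 + 2*r^2 - 3*r) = r*(r - 1)*(r^2 + 2*r - 3) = r*(r - 1)^2*(r + 3)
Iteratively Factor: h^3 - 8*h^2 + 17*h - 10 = (h - 5)*(h^2 - 3*h + 2) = (h - 5)*(h - 2)*(h - 1)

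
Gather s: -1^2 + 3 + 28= 30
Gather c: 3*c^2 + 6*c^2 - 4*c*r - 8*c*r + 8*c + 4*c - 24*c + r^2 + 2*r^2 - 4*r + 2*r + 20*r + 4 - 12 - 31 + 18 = 9*c^2 + c*(-12*r - 12) + 3*r^2 + 18*r - 21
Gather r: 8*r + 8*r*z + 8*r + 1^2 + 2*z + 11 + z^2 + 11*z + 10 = r*(8*z + 16) + z^2 + 13*z + 22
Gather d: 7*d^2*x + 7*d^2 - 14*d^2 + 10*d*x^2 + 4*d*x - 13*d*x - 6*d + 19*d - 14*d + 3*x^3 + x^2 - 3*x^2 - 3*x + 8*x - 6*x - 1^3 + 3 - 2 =d^2*(7*x - 7) + d*(10*x^2 - 9*x - 1) + 3*x^3 - 2*x^2 - x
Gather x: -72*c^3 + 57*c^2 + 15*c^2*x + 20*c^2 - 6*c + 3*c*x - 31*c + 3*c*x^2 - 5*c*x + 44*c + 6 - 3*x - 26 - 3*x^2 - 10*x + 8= -72*c^3 + 77*c^2 + 7*c + x^2*(3*c - 3) + x*(15*c^2 - 2*c - 13) - 12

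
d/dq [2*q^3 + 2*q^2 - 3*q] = 6*q^2 + 4*q - 3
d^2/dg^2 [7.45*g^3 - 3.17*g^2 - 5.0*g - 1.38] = 44.7*g - 6.34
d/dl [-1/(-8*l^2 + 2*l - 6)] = (1 - 8*l)/(2*(4*l^2 - l + 3)^2)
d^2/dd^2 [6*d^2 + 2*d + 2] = 12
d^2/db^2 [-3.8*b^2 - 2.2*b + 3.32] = -7.60000000000000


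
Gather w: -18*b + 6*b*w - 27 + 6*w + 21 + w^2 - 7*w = -18*b + w^2 + w*(6*b - 1) - 6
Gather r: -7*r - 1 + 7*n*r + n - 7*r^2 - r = n - 7*r^2 + r*(7*n - 8) - 1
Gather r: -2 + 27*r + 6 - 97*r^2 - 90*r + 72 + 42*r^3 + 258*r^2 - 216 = 42*r^3 + 161*r^2 - 63*r - 140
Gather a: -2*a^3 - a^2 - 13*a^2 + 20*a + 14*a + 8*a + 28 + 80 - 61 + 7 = -2*a^3 - 14*a^2 + 42*a + 54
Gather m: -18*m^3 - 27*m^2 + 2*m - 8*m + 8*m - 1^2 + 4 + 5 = -18*m^3 - 27*m^2 + 2*m + 8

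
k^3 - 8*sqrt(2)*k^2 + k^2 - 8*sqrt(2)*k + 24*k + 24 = (k + 1)*(k - 6*sqrt(2))*(k - 2*sqrt(2))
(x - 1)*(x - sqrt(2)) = x^2 - sqrt(2)*x - x + sqrt(2)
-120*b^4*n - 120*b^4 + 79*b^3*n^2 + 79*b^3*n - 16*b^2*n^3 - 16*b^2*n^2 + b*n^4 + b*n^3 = (-8*b + n)*(-5*b + n)*(-3*b + n)*(b*n + b)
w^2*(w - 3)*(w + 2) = w^4 - w^3 - 6*w^2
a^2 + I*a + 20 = (a - 4*I)*(a + 5*I)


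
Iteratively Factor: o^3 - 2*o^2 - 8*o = (o)*(o^2 - 2*o - 8) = o*(o + 2)*(o - 4)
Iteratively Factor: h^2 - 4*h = (h)*(h - 4)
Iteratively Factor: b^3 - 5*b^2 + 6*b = (b - 3)*(b^2 - 2*b) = b*(b - 3)*(b - 2)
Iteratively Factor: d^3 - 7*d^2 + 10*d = (d - 5)*(d^2 - 2*d) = d*(d - 5)*(d - 2)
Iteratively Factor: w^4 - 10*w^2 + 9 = (w + 1)*(w^3 - w^2 - 9*w + 9) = (w + 1)*(w + 3)*(w^2 - 4*w + 3) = (w - 1)*(w + 1)*(w + 3)*(w - 3)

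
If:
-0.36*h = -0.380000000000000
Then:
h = 1.06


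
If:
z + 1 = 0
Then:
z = -1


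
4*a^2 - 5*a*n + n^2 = (-4*a + n)*(-a + n)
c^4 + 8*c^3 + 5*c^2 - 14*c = c*(c - 1)*(c + 2)*(c + 7)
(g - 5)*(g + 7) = g^2 + 2*g - 35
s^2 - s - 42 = (s - 7)*(s + 6)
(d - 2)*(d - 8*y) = d^2 - 8*d*y - 2*d + 16*y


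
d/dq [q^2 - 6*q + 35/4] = 2*q - 6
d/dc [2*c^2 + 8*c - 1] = 4*c + 8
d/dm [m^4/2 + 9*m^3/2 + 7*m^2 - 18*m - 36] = 2*m^3 + 27*m^2/2 + 14*m - 18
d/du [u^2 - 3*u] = 2*u - 3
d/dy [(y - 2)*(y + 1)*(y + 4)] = 3*y^2 + 6*y - 6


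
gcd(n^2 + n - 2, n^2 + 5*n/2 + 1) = n + 2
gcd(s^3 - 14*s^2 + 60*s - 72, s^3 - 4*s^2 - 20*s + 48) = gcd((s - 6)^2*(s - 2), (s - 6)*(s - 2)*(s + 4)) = s^2 - 8*s + 12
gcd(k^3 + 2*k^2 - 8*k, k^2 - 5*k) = k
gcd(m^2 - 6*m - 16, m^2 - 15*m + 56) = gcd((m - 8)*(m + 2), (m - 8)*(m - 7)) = m - 8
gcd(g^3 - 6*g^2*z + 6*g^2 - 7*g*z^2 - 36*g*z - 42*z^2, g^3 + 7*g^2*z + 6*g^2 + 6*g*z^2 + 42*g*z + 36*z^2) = g^2 + g*z + 6*g + 6*z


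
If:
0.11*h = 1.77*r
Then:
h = 16.0909090909091*r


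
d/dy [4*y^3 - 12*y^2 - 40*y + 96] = 12*y^2 - 24*y - 40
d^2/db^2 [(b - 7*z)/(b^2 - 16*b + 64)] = 2*(b - 21*z + 16)/(b^4 - 32*b^3 + 384*b^2 - 2048*b + 4096)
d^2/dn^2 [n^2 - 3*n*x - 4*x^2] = 2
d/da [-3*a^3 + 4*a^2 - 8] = a*(8 - 9*a)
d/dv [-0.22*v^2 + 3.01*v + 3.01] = 3.01 - 0.44*v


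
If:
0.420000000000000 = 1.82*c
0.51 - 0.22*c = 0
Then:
No Solution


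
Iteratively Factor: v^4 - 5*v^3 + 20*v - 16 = (v - 2)*(v^3 - 3*v^2 - 6*v + 8) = (v - 4)*(v - 2)*(v^2 + v - 2) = (v - 4)*(v - 2)*(v + 2)*(v - 1)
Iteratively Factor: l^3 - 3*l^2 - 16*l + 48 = (l + 4)*(l^2 - 7*l + 12) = (l - 3)*(l + 4)*(l - 4)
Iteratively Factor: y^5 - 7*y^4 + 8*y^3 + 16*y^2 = (y + 1)*(y^4 - 8*y^3 + 16*y^2) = (y - 4)*(y + 1)*(y^3 - 4*y^2) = (y - 4)^2*(y + 1)*(y^2) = y*(y - 4)^2*(y + 1)*(y)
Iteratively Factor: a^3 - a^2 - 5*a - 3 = (a + 1)*(a^2 - 2*a - 3) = (a + 1)^2*(a - 3)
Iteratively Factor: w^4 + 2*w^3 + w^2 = (w)*(w^3 + 2*w^2 + w) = w^2*(w^2 + 2*w + 1) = w^2*(w + 1)*(w + 1)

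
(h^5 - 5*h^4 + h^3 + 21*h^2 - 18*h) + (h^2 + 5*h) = h^5 - 5*h^4 + h^3 + 22*h^2 - 13*h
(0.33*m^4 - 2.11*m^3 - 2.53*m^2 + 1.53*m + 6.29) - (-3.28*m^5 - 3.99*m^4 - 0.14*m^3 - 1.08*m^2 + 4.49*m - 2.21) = 3.28*m^5 + 4.32*m^4 - 1.97*m^3 - 1.45*m^2 - 2.96*m + 8.5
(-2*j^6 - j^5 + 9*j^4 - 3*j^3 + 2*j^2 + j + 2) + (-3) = -2*j^6 - j^5 + 9*j^4 - 3*j^3 + 2*j^2 + j - 1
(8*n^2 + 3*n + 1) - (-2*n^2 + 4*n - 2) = 10*n^2 - n + 3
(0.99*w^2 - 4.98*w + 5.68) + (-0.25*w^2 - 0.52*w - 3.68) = 0.74*w^2 - 5.5*w + 2.0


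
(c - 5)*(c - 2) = c^2 - 7*c + 10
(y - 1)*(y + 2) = y^2 + y - 2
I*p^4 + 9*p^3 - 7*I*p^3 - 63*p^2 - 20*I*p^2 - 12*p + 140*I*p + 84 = (p - 7)*(p - 6*I)*(p - 2*I)*(I*p + 1)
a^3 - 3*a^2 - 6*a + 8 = (a - 4)*(a - 1)*(a + 2)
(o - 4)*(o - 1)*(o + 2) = o^3 - 3*o^2 - 6*o + 8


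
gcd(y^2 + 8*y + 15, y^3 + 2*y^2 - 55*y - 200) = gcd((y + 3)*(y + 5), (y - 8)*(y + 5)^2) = y + 5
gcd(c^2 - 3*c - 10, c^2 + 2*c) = c + 2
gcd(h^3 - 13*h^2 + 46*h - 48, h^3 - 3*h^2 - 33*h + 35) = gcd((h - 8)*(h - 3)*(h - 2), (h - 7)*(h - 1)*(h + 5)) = 1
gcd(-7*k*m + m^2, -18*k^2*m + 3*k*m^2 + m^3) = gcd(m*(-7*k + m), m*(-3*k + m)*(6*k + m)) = m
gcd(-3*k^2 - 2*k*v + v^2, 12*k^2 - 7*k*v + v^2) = -3*k + v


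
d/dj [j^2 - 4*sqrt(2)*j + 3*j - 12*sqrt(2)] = 2*j - 4*sqrt(2) + 3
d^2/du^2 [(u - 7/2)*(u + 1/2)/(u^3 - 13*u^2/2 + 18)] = (16*u^6 - 144*u^5 + 768*u^4 - 2588*u^3 + 7251*u^2 - 15336*u + 1908)/(8*u^9 - 156*u^8 + 1014*u^7 - 1765*u^6 - 5616*u^5 + 18252*u^4 + 7776*u^3 - 50544*u^2 + 46656)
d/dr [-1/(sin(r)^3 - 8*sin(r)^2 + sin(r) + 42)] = (3*sin(r)^2 - 16*sin(r) + 1)*cos(r)/(sin(r)^3 - 8*sin(r)^2 + sin(r) + 42)^2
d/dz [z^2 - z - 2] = 2*z - 1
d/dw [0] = 0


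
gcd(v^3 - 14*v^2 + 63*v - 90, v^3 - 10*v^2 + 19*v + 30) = v^2 - 11*v + 30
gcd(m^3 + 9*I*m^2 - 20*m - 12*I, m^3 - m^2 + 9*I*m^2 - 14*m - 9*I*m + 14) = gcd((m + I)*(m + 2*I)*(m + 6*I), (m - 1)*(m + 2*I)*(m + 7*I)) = m + 2*I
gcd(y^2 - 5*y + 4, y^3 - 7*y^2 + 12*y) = y - 4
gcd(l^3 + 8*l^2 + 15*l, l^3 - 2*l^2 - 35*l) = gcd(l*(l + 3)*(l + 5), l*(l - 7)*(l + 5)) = l^2 + 5*l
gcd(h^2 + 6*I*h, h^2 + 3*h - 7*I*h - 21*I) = 1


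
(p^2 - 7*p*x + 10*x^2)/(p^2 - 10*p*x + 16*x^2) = (-p + 5*x)/(-p + 8*x)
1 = 1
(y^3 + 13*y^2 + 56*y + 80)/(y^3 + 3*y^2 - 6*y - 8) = (y^2 + 9*y + 20)/(y^2 - y - 2)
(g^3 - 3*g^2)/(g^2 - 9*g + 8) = g^2*(g - 3)/(g^2 - 9*g + 8)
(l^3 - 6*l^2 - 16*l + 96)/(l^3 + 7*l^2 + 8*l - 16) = (l^2 - 10*l + 24)/(l^2 + 3*l - 4)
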